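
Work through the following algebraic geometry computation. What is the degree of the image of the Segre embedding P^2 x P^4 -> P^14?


The degree of the Segre variety P^2 x P^4 is C(m+n, m).
= C(6, 2)
= 15

15


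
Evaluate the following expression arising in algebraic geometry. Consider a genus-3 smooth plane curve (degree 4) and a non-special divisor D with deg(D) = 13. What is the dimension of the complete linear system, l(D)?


First, compute the genus of a smooth plane curve of degree 4:
g = (d-1)(d-2)/2 = (4-1)(4-2)/2 = 3
For a non-special divisor D (i.e., h^1(D) = 0), Riemann-Roch gives:
l(D) = deg(D) - g + 1
Since deg(D) = 13 >= 2g - 1 = 5, D is non-special.
l(D) = 13 - 3 + 1 = 11

11


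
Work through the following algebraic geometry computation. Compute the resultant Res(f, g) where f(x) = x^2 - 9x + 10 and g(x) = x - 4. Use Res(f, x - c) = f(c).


For Res(f, x - c), we evaluate f at x = c.
f(4) = 4^2 - 9*4 + 10
= 16 - 36 + 10
= -20 + 10 = -10
Res(f, g) = -10

-10


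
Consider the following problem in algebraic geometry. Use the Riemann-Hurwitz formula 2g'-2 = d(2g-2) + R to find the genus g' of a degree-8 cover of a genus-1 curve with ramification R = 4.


Riemann-Hurwitz formula: 2g' - 2 = d(2g - 2) + R
Given: d = 8, g = 1, R = 4
2g' - 2 = 8*(2*1 - 2) + 4
2g' - 2 = 8*0 + 4
2g' - 2 = 0 + 4 = 4
2g' = 6
g' = 3

3


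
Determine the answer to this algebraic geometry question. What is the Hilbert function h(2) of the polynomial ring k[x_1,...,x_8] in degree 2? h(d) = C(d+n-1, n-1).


The Hilbert function for the polynomial ring in 8 variables is:
h(d) = C(d+n-1, n-1)
h(2) = C(2+8-1, 8-1) = C(9, 7)
= 9! / (7! * 2!)
= 36

36


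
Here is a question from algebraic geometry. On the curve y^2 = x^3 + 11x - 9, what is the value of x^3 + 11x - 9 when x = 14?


Compute x^3 + 11x - 9 at x = 14:
x^3 = 14^3 = 2744
11*x = 11*14 = 154
Sum: 2744 + 154 - 9 = 2889

2889


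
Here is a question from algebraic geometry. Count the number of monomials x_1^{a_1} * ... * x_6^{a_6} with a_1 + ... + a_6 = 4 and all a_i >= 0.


The number of degree-4 monomials in 6 variables is C(d+n-1, n-1).
= C(4+6-1, 6-1) = C(9, 5)
= 126

126


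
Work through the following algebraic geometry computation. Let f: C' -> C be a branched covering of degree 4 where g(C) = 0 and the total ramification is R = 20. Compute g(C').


Riemann-Hurwitz formula: 2g' - 2 = d(2g - 2) + R
Given: d = 4, g = 0, R = 20
2g' - 2 = 4*(2*0 - 2) + 20
2g' - 2 = 4*(-2) + 20
2g' - 2 = -8 + 20 = 12
2g' = 14
g' = 7

7


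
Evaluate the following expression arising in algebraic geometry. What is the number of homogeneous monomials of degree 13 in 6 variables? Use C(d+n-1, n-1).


The number of degree-13 monomials in 6 variables is C(d+n-1, n-1).
= C(13+6-1, 6-1) = C(18, 5)
= 8568

8568


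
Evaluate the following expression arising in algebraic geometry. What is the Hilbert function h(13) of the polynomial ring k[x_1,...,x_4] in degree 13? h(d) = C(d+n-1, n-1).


The Hilbert function for the polynomial ring in 4 variables is:
h(d) = C(d+n-1, n-1)
h(13) = C(13+4-1, 4-1) = C(16, 3)
= 16! / (3! * 13!)
= 560

560


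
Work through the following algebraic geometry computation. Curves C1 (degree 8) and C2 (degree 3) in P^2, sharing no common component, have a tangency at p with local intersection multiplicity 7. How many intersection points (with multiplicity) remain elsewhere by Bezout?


By Bezout's theorem, the total intersection number is d1 * d2.
Total = 8 * 3 = 24
Intersection multiplicity at p = 7
Remaining intersections = 24 - 7 = 17

17


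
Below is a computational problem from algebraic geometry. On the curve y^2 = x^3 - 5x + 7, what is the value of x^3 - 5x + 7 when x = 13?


Compute x^3 - 5x + 7 at x = 13:
x^3 = 13^3 = 2197
(-5)*x = (-5)*13 = -65
Sum: 2197 - 65 + 7 = 2139

2139


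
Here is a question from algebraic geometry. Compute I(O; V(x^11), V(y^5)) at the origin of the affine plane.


The intersection multiplicity of V(x^a) and V(y^b) at the origin is:
I(O; V(x^11), V(y^5)) = dim_k(k[x,y]/(x^11, y^5))
A basis for k[x,y]/(x^11, y^5) is the set of monomials x^i * y^j
where 0 <= i < 11 and 0 <= j < 5.
The number of such monomials is 11 * 5 = 55

55


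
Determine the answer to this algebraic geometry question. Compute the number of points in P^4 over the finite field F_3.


P^4(F_3) has (q^(n+1) - 1)/(q - 1) points.
= 3^4 + 3^3 + 3^2 + 3^1 + 3^0
= 81 + 27 + 9 + 3 + 1
= 121

121


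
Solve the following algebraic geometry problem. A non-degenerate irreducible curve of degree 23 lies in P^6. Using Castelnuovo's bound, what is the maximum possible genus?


Castelnuovo's bound: write d - 1 = m(r-1) + epsilon with 0 <= epsilon < r-1.
d - 1 = 23 - 1 = 22
r - 1 = 6 - 1 = 5
22 = 4*5 + 2, so m = 4, epsilon = 2
pi(d, r) = m(m-1)(r-1)/2 + m*epsilon
= 4*3*5/2 + 4*2
= 60/2 + 8
= 30 + 8 = 38

38


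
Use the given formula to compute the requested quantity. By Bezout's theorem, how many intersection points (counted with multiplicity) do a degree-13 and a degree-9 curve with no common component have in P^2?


Bezout's theorem states the intersection count equals the product of degrees.
Intersection count = 13 * 9 = 117

117


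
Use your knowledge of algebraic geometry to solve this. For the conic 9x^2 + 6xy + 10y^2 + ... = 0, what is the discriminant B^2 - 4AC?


The discriminant of a conic Ax^2 + Bxy + Cy^2 + ... = 0 is B^2 - 4AC.
B^2 = 6^2 = 36
4AC = 4*9*10 = 360
Discriminant = 36 - 360 = -324

-324


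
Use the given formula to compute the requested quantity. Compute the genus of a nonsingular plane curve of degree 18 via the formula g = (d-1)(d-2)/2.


Using the genus formula for smooth plane curves:
g = (d-1)(d-2)/2
g = (18-1)(18-2)/2
g = 17*16/2
g = 272/2 = 136

136


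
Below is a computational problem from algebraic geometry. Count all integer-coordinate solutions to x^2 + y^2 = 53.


Systematically check integer values of x where x^2 <= 53.
For each valid x, check if 53 - x^2 is a perfect square.
x=2: 53 - 4 = 49, sqrt = 7 (valid)
x=7: 53 - 49 = 4, sqrt = 2 (valid)
Total integer solutions found: 8

8


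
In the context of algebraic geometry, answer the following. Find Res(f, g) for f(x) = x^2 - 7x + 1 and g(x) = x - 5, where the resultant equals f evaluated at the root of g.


For Res(f, x - c), we evaluate f at x = c.
f(5) = 5^2 - 7*5 + 1
= 25 - 35 + 1
= -10 + 1 = -9
Res(f, g) = -9

-9


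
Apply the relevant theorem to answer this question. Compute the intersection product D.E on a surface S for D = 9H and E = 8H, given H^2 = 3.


Using bilinearity of the intersection pairing on a surface S:
(aH).(bH) = ab * (H.H)
We have H^2 = 3.
D.E = (9H).(8H) = 9*8*3
= 72*3
= 216

216


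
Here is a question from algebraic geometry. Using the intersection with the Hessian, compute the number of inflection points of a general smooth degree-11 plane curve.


For a general smooth plane curve C of degree d, the inflection points are
the intersection of C with its Hessian curve, which has degree 3(d-2).
By Bezout, the total intersection number is d * 3(d-2) = 11 * 27 = 297.
For a general curve every flex is ordinary, so each contributes
multiplicity 1 to C·Hess(C), and the number of distinct inflection
points is 3d(d-2).
Inflection points = 3*11*(11-2) = 3*11*9 = 297

297


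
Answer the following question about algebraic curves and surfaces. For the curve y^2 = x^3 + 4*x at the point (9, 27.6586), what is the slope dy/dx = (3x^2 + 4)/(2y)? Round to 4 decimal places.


Using implicit differentiation of y^2 = x^3 + 4*x:
2y * dy/dx = 3x^2 + 4
dy/dx = (3x^2 + 4)/(2y)
Numerator: 3*9^2 + 4 = 247
Denominator: 2*27.6586 = 55.3172
dy/dx = 247/55.3172 = 4.4652

4.4652


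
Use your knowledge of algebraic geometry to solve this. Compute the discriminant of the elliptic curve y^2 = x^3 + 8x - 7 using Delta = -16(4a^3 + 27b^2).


Compute each component:
4a^3 = 4*8^3 = 4*512 = 2048
27b^2 = 27*(-7)^2 = 27*49 = 1323
4a^3 + 27b^2 = 2048 + 1323 = 3371
Delta = -16*3371 = -53936

-53936


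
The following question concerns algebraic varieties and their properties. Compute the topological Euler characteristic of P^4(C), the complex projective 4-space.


The complex projective space P^4 has one cell in each even real dimension 0, 2, ..., 8.
The cohomology groups are H^{2k}(P^4) = Z for k = 0,...,4, and 0 otherwise.
Euler characteristic = sum of Betti numbers = 1 per even-dimensional cohomology group.
chi(P^4) = 4 + 1 = 5

5


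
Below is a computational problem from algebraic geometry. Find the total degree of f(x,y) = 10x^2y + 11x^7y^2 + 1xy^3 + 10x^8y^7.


Examine each term for its total degree (sum of exponents).
  Term '10x^2y' has total degree 2+1 = 3.
  Term '11x^7y^2' has total degree 7+2 = 9.
  Term '1xy^3' has total degree 1+3 = 4.
  Term '10x^8y^7' has total degree 8+7 = 15.
The maximum total degree among all terms is 15.

15


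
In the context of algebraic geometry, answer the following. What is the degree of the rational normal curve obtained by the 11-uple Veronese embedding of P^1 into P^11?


The rational normal curve in P^11 is the image of P^1 under the 11-uple Veronese.
A general hyperplane in P^11 pulls back to a degree-11 form on P^1, which has 11 zeros,
so the curve meets a general hyperplane in 11 points. Degree = 11.

11


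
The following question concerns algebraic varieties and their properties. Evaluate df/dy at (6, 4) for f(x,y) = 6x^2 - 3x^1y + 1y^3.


df/dy = (-3)*x^1 + 3*1*y^2
At (6,4): (-3)*6^1 + 3*1*4^2
= -18 + 48
= 30

30


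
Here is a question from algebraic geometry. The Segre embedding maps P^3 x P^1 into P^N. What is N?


The Segre embedding maps P^m x P^n into P^N via
all products of coordinates from each factor.
N = (m+1)(n+1) - 1
N = (3+1)(1+1) - 1
N = 4*2 - 1
N = 8 - 1 = 7

7


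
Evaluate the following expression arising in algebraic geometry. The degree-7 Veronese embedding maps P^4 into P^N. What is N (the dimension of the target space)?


The Veronese embedding v_d: P^n -> P^N maps each point to all
degree-d monomials in n+1 homogeneous coordinates.
N = C(n+d, d) - 1
N = C(4+7, 7) - 1
N = C(11, 7) - 1
C(11, 7) = 330
N = 330 - 1 = 329

329


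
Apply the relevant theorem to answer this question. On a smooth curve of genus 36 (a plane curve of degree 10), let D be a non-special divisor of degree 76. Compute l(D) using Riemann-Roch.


First, compute the genus of a smooth plane curve of degree 10:
g = (d-1)(d-2)/2 = (10-1)(10-2)/2 = 36
For a non-special divisor D (i.e., h^1(D) = 0), Riemann-Roch gives:
l(D) = deg(D) - g + 1
Since deg(D) = 76 >= 2g - 1 = 71, D is non-special.
l(D) = 76 - 36 + 1 = 41

41


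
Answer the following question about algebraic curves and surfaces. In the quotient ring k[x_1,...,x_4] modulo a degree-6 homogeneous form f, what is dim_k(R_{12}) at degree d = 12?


For R = k[x_1,...,x_n]/(f) with f homogeneous of degree e:
The Hilbert series is (1 - t^e)/(1 - t)^n.
So h(d) = C(d+n-1, n-1) - C(d-e+n-1, n-1) for d >= e.
With n=4, e=6, d=12:
C(12+4-1, 4-1) = C(15, 3) = 455
C(12-6+4-1, 4-1) = C(9, 3) = 84
h(12) = 455 - 84 = 371

371


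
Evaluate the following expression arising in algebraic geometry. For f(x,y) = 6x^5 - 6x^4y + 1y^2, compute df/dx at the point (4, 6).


df/dx = 5*6*x^4 + 4*(-6)*x^3*y
At (4,6): 5*6*4^4 + 4*(-6)*4^3*6
= 7680 - 9216
= -1536

-1536


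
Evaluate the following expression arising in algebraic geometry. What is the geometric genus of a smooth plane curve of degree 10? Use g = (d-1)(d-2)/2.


Using the genus formula for smooth plane curves:
g = (d-1)(d-2)/2
g = (10-1)(10-2)/2
g = 9*8/2
g = 72/2 = 36

36


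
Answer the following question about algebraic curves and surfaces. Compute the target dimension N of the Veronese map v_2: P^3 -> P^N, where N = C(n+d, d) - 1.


The Veronese embedding v_d: P^n -> P^N maps each point to all
degree-d monomials in n+1 homogeneous coordinates.
N = C(n+d, d) - 1
N = C(3+2, 2) - 1
N = C(5, 2) - 1
C(5, 2) = 10
N = 10 - 1 = 9

9


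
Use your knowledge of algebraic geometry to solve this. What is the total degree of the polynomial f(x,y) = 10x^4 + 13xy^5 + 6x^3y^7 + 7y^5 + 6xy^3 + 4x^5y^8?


Examine each term for its total degree (sum of exponents).
  Term '10x^4' has total degree 4+0 = 4.
  Term '13xy^5' has total degree 1+5 = 6.
  Term '6x^3y^7' has total degree 3+7 = 10.
  Term '7y^5' has total degree 0+5 = 5.
  Term '6xy^3' has total degree 1+3 = 4.
  Term '4x^5y^8' has total degree 5+8 = 13.
The maximum total degree among all terms is 13.

13


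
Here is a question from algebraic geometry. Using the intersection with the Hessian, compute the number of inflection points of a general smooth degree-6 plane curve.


For a general smooth plane curve C of degree d, the inflection points are
the intersection of C with its Hessian curve, which has degree 3(d-2).
By Bezout, the total intersection number is d * 3(d-2) = 6 * 12 = 72.
For a general curve every flex is ordinary, so each contributes
multiplicity 1 to C·Hess(C), and the number of distinct inflection
points is 3d(d-2).
Inflection points = 3*6*(6-2) = 3*6*4 = 72

72


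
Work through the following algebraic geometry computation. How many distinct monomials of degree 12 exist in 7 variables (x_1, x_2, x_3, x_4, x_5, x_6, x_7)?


The number of degree-12 monomials in 7 variables is C(d+n-1, n-1).
= C(12+7-1, 7-1) = C(18, 6)
= 18564

18564


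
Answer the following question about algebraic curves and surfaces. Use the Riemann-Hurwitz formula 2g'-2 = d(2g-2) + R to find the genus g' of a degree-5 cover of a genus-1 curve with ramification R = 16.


Riemann-Hurwitz formula: 2g' - 2 = d(2g - 2) + R
Given: d = 5, g = 1, R = 16
2g' - 2 = 5*(2*1 - 2) + 16
2g' - 2 = 5*0 + 16
2g' - 2 = 0 + 16 = 16
2g' = 18
g' = 9

9


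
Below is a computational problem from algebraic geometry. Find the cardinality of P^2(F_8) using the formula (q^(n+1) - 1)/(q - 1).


P^2(F_8) has (q^(n+1) - 1)/(q - 1) points.
= 8^2 + 8^1 + 8^0
= 64 + 8 + 1
= 73

73


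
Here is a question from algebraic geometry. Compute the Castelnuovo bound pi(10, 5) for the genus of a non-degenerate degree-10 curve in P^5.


Castelnuovo's bound: write d - 1 = m(r-1) + epsilon with 0 <= epsilon < r-1.
d - 1 = 10 - 1 = 9
r - 1 = 5 - 1 = 4
9 = 2*4 + 1, so m = 2, epsilon = 1
pi(d, r) = m(m-1)(r-1)/2 + m*epsilon
= 2*1*4/2 + 2*1
= 8/2 + 2
= 4 + 2 = 6

6


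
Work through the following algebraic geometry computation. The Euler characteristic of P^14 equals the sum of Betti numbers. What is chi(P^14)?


The complex projective space P^14 has one cell in each even real dimension 0, 2, ..., 28.
The cohomology groups are H^{2k}(P^14) = Z for k = 0,...,14, and 0 otherwise.
Euler characteristic = sum of Betti numbers = 1 per even-dimensional cohomology group.
chi(P^14) = 14 + 1 = 15

15


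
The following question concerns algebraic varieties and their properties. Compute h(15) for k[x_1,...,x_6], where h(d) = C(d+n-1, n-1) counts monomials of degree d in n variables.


The Hilbert function for the polynomial ring in 6 variables is:
h(d) = C(d+n-1, n-1)
h(15) = C(15+6-1, 6-1) = C(20, 5)
= 20! / (5! * 15!)
= 15504

15504


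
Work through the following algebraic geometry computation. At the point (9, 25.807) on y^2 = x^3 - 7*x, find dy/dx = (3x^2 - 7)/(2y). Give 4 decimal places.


Using implicit differentiation of y^2 = x^3 - 7*x:
2y * dy/dx = 3x^2 - 7
dy/dx = (3x^2 - 7)/(2y)
Numerator: 3*9^2 - 7 = 236
Denominator: 2*25.807 = 51.614
dy/dx = 236/51.614 = 4.5724

4.5724


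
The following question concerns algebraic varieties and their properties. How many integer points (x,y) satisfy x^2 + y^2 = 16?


Systematically check integer values of x where x^2 <= 16.
For each valid x, check if 16 - x^2 is a perfect square.
x=0: 16 - 0 = 16, sqrt = 4 (valid)
x=4: 16 - 16 = 0, sqrt = 0 (valid)
Total integer solutions found: 4

4


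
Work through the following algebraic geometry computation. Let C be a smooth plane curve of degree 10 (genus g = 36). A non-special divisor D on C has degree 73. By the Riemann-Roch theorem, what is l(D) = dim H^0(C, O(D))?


First, compute the genus of a smooth plane curve of degree 10:
g = (d-1)(d-2)/2 = (10-1)(10-2)/2 = 36
For a non-special divisor D (i.e., h^1(D) = 0), Riemann-Roch gives:
l(D) = deg(D) - g + 1
Since deg(D) = 73 >= 2g - 1 = 71, D is non-special.
l(D) = 73 - 36 + 1 = 38

38


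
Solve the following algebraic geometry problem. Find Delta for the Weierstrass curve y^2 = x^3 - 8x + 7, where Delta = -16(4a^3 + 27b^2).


Compute each component:
4a^3 = 4*(-8)^3 = 4*(-512) = -2048
27b^2 = 27*7^2 = 27*49 = 1323
4a^3 + 27b^2 = -2048 + 1323 = -725
Delta = -16*(-725) = 11600

11600


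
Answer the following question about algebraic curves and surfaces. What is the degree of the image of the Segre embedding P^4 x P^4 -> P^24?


The degree of the Segre variety P^4 x P^4 is C(m+n, m).
= C(8, 4)
= 70

70


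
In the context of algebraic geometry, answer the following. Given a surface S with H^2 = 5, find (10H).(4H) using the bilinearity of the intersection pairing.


Using bilinearity of the intersection pairing on a surface S:
(aH).(bH) = ab * (H.H)
We have H^2 = 5.
D.E = (10H).(4H) = 10*4*5
= 40*5
= 200

200


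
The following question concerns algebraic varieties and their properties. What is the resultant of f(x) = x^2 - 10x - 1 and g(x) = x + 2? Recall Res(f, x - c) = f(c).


For Res(f, x - c), we evaluate f at x = c.
f(-2) = (-2)^2 - 10*(-2) - 1
= 4 + 20 - 1
= 24 - 1 = 23
Res(f, g) = 23

23


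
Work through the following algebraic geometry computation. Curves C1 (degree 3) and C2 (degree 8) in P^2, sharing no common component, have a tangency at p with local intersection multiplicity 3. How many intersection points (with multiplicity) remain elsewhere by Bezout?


By Bezout's theorem, the total intersection number is d1 * d2.
Total = 3 * 8 = 24
Intersection multiplicity at p = 3
Remaining intersections = 24 - 3 = 21

21


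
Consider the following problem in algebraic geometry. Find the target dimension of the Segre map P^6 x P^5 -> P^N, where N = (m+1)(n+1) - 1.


The Segre embedding maps P^m x P^n into P^N via
all products of coordinates from each factor.
N = (m+1)(n+1) - 1
N = (6+1)(5+1) - 1
N = 7*6 - 1
N = 42 - 1 = 41

41


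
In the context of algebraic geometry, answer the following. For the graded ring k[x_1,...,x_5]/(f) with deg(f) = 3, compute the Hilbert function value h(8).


For R = k[x_1,...,x_n]/(f) with f homogeneous of degree e:
The Hilbert series is (1 - t^e)/(1 - t)^n.
So h(d) = C(d+n-1, n-1) - C(d-e+n-1, n-1) for d >= e.
With n=5, e=3, d=8:
C(8+5-1, 5-1) = C(12, 4) = 495
C(8-3+5-1, 5-1) = C(9, 4) = 126
h(8) = 495 - 126 = 369

369


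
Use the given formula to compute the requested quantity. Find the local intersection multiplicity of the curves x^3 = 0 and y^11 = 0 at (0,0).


The intersection multiplicity of V(x^a) and V(y^b) at the origin is:
I(O; V(x^3), V(y^11)) = dim_k(k[x,y]/(x^3, y^11))
A basis for k[x,y]/(x^3, y^11) is the set of monomials x^i * y^j
where 0 <= i < 3 and 0 <= j < 11.
The number of such monomials is 3 * 11 = 33

33


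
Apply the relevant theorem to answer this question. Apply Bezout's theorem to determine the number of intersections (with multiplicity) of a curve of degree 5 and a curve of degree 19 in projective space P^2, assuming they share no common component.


Bezout's theorem states the intersection count equals the product of degrees.
Intersection count = 5 * 19 = 95

95


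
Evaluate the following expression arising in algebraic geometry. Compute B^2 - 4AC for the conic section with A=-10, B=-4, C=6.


The discriminant of a conic Ax^2 + Bxy + Cy^2 + ... = 0 is B^2 - 4AC.
B^2 = (-4)^2 = 16
4AC = 4*(-10)*6 = -240
Discriminant = 16 + 240 = 256

256


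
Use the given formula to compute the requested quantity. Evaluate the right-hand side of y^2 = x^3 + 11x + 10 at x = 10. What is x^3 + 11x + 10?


Compute x^3 + 11x + 10 at x = 10:
x^3 = 10^3 = 1000
11*x = 11*10 = 110
Sum: 1000 + 110 + 10 = 1120

1120


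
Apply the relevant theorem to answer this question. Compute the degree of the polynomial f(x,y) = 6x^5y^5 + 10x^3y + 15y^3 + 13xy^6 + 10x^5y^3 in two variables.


Examine each term for its total degree (sum of exponents).
  Term '6x^5y^5' has total degree 5+5 = 10.
  Term '10x^3y' has total degree 3+1 = 4.
  Term '15y^3' has total degree 0+3 = 3.
  Term '13xy^6' has total degree 1+6 = 7.
  Term '10x^5y^3' has total degree 5+3 = 8.
The maximum total degree among all terms is 10.

10


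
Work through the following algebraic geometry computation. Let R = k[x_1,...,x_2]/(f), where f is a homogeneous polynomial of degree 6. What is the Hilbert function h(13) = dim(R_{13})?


For R = k[x_1,...,x_n]/(f) with f homogeneous of degree e:
The Hilbert series is (1 - t^e)/(1 - t)^n.
So h(d) = C(d+n-1, n-1) - C(d-e+n-1, n-1) for d >= e.
With n=2, e=6, d=13:
C(13+2-1, 2-1) = C(14, 1) = 14
C(13-6+2-1, 2-1) = C(8, 1) = 8
h(13) = 14 - 8 = 6

6


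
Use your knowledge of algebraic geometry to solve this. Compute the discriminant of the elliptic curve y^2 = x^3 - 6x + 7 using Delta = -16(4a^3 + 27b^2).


Compute each component:
4a^3 = 4*(-6)^3 = 4*(-216) = -864
27b^2 = 27*7^2 = 27*49 = 1323
4a^3 + 27b^2 = -864 + 1323 = 459
Delta = -16*459 = -7344

-7344


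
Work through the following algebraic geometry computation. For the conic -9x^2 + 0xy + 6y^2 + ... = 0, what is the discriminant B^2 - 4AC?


The discriminant of a conic Ax^2 + Bxy + Cy^2 + ... = 0 is B^2 - 4AC.
B^2 = 0^2 = 0
4AC = 4*(-9)*6 = -216
Discriminant = 0 + 216 = 216

216


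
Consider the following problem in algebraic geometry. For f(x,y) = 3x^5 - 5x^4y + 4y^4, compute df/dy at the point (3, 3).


df/dy = (-5)*x^4 + 4*4*y^3
At (3,3): (-5)*3^4 + 4*4*3^3
= -405 + 432
= 27

27


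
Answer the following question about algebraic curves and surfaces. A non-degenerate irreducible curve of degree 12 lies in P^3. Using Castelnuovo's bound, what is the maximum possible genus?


Castelnuovo's bound: write d - 1 = m(r-1) + epsilon with 0 <= epsilon < r-1.
d - 1 = 12 - 1 = 11
r - 1 = 3 - 1 = 2
11 = 5*2 + 1, so m = 5, epsilon = 1
pi(d, r) = m(m-1)(r-1)/2 + m*epsilon
= 5*4*2/2 + 5*1
= 40/2 + 5
= 20 + 5 = 25

25


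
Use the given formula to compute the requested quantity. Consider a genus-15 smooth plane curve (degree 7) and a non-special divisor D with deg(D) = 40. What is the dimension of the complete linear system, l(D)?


First, compute the genus of a smooth plane curve of degree 7:
g = (d-1)(d-2)/2 = (7-1)(7-2)/2 = 15
For a non-special divisor D (i.e., h^1(D) = 0), Riemann-Roch gives:
l(D) = deg(D) - g + 1
Since deg(D) = 40 >= 2g - 1 = 29, D is non-special.
l(D) = 40 - 15 + 1 = 26

26


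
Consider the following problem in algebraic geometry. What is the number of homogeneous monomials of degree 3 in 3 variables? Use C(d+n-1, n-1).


The number of degree-3 monomials in 3 variables is C(d+n-1, n-1).
= C(3+3-1, 3-1) = C(5, 2)
= 10

10


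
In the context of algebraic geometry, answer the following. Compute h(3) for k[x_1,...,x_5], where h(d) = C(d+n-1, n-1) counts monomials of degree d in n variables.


The Hilbert function for the polynomial ring in 5 variables is:
h(d) = C(d+n-1, n-1)
h(3) = C(3+5-1, 5-1) = C(7, 4)
= 7! / (4! * 3!)
= 35

35


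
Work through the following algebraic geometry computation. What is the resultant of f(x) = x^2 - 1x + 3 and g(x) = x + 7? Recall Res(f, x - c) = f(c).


For Res(f, x - c), we evaluate f at x = c.
f(-7) = (-7)^2 - 1*(-7) + 3
= 49 + 7 + 3
= 56 + 3 = 59
Res(f, g) = 59

59


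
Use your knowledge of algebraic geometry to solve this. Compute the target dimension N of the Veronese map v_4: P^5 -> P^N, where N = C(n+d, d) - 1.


The Veronese embedding v_d: P^n -> P^N maps each point to all
degree-d monomials in n+1 homogeneous coordinates.
N = C(n+d, d) - 1
N = C(5+4, 4) - 1
N = C(9, 4) - 1
C(9, 4) = 126
N = 126 - 1 = 125

125


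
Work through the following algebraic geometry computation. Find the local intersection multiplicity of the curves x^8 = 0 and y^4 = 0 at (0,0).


The intersection multiplicity of V(x^a) and V(y^b) at the origin is:
I(O; V(x^8), V(y^4)) = dim_k(k[x,y]/(x^8, y^4))
A basis for k[x,y]/(x^8, y^4) is the set of monomials x^i * y^j
where 0 <= i < 8 and 0 <= j < 4.
The number of such monomials is 8 * 4 = 32

32


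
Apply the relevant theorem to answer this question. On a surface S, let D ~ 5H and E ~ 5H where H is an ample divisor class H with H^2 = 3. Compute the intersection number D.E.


Using bilinearity of the intersection pairing on a surface S:
(aH).(bH) = ab * (H.H)
We have H^2 = 3.
D.E = (5H).(5H) = 5*5*3
= 25*3
= 75

75


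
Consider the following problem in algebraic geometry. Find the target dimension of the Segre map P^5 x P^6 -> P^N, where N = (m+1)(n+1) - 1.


The Segre embedding maps P^m x P^n into P^N via
all products of coordinates from each factor.
N = (m+1)(n+1) - 1
N = (5+1)(6+1) - 1
N = 6*7 - 1
N = 42 - 1 = 41

41


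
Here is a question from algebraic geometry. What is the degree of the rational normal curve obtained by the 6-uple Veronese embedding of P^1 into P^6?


The rational normal curve in P^6 is the image of P^1 under the 6-uple Veronese.
A general hyperplane in P^6 pulls back to a degree-6 form on P^1, which has 6 zeros,
so the curve meets a general hyperplane in 6 points. Degree = 6.

6


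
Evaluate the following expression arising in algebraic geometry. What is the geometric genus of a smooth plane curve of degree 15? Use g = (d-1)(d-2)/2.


Using the genus formula for smooth plane curves:
g = (d-1)(d-2)/2
g = (15-1)(15-2)/2
g = 14*13/2
g = 182/2 = 91

91


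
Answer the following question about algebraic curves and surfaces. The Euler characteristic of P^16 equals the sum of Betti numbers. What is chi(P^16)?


The complex projective space P^16 has one cell in each even real dimension 0, 2, ..., 32.
The cohomology groups are H^{2k}(P^16) = Z for k = 0,...,16, and 0 otherwise.
Euler characteristic = sum of Betti numbers = 1 per even-dimensional cohomology group.
chi(P^16) = 16 + 1 = 17

17


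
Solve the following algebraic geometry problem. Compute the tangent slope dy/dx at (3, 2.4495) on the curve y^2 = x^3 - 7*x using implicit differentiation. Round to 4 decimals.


Using implicit differentiation of y^2 = x^3 - 7*x:
2y * dy/dx = 3x^2 - 7
dy/dx = (3x^2 - 7)/(2y)
Numerator: 3*3^2 - 7 = 20
Denominator: 2*2.4495 = 4.899
dy/dx = 20/4.899 = 4.0825

4.0825


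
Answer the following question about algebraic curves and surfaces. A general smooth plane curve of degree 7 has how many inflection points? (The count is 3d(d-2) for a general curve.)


For a general smooth plane curve C of degree d, the inflection points are
the intersection of C with its Hessian curve, which has degree 3(d-2).
By Bezout, the total intersection number is d * 3(d-2) = 7 * 15 = 105.
For a general curve every flex is ordinary, so each contributes
multiplicity 1 to C·Hess(C), and the number of distinct inflection
points is 3d(d-2).
Inflection points = 3*7*(7-2) = 3*7*5 = 105

105


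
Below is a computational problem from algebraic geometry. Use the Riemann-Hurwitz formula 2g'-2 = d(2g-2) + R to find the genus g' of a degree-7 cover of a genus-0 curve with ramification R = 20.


Riemann-Hurwitz formula: 2g' - 2 = d(2g - 2) + R
Given: d = 7, g = 0, R = 20
2g' - 2 = 7*(2*0 - 2) + 20
2g' - 2 = 7*(-2) + 20
2g' - 2 = -14 + 20 = 6
2g' = 8
g' = 4

4


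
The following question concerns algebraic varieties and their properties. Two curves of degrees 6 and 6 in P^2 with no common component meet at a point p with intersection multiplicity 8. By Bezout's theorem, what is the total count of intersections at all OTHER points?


By Bezout's theorem, the total intersection number is d1 * d2.
Total = 6 * 6 = 36
Intersection multiplicity at p = 8
Remaining intersections = 36 - 8 = 28

28


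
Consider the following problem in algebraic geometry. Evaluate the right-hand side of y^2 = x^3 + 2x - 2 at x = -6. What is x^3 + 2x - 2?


Compute x^3 + 2x - 2 at x = -6:
x^3 = (-6)^3 = -216
2*x = 2*(-6) = -12
Sum: -216 - 12 - 2 = -230

-230


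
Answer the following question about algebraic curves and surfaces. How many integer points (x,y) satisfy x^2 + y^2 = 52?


Systematically check integer values of x where x^2 <= 52.
For each valid x, check if 52 - x^2 is a perfect square.
x=4: 52 - 16 = 36, sqrt = 6 (valid)
x=6: 52 - 36 = 16, sqrt = 4 (valid)
Total integer solutions found: 8

8


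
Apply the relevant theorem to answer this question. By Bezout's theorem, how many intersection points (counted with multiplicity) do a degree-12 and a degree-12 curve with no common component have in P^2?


Bezout's theorem states the intersection count equals the product of degrees.
Intersection count = 12 * 12 = 144

144


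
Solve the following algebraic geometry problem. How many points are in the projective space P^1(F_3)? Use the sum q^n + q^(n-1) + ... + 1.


P^1(F_3) has (q^(n+1) - 1)/(q - 1) points.
= 3^1 + 3^0
= 3 + 1
= 4

4


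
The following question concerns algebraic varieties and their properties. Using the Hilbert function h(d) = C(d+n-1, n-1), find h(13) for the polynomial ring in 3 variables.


The Hilbert function for the polynomial ring in 3 variables is:
h(d) = C(d+n-1, n-1)
h(13) = C(13+3-1, 3-1) = C(15, 2)
= 15! / (2! * 13!)
= 105

105


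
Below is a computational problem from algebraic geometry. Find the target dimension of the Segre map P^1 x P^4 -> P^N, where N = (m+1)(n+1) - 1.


The Segre embedding maps P^m x P^n into P^N via
all products of coordinates from each factor.
N = (m+1)(n+1) - 1
N = (1+1)(4+1) - 1
N = 2*5 - 1
N = 10 - 1 = 9

9


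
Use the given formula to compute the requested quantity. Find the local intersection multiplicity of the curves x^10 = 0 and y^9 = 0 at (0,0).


The intersection multiplicity of V(x^a) and V(y^b) at the origin is:
I(O; V(x^10), V(y^9)) = dim_k(k[x,y]/(x^10, y^9))
A basis for k[x,y]/(x^10, y^9) is the set of monomials x^i * y^j
where 0 <= i < 10 and 0 <= j < 9.
The number of such monomials is 10 * 9 = 90

90


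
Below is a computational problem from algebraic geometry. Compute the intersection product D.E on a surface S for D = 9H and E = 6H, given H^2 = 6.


Using bilinearity of the intersection pairing on a surface S:
(aH).(bH) = ab * (H.H)
We have H^2 = 6.
D.E = (9H).(6H) = 9*6*6
= 54*6
= 324

324


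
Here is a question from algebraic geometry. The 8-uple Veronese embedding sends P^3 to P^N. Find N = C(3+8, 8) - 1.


The Veronese embedding v_d: P^n -> P^N maps each point to all
degree-d monomials in n+1 homogeneous coordinates.
N = C(n+d, d) - 1
N = C(3+8, 8) - 1
N = C(11, 8) - 1
C(11, 8) = 165
N = 165 - 1 = 164

164


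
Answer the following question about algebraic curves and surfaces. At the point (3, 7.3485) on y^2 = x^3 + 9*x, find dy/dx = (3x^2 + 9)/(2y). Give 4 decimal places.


Using implicit differentiation of y^2 = x^3 + 9*x:
2y * dy/dx = 3x^2 + 9
dy/dx = (3x^2 + 9)/(2y)
Numerator: 3*3^2 + 9 = 36
Denominator: 2*7.3485 = 14.697
dy/dx = 36/14.697 = 2.4495

2.4495


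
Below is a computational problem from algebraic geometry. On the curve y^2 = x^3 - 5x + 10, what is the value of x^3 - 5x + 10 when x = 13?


Compute x^3 - 5x + 10 at x = 13:
x^3 = 13^3 = 2197
(-5)*x = (-5)*13 = -65
Sum: 2197 - 65 + 10 = 2142

2142


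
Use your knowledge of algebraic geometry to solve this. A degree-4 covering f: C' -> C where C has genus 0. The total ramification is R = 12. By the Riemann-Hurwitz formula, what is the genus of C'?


Riemann-Hurwitz formula: 2g' - 2 = d(2g - 2) + R
Given: d = 4, g = 0, R = 12
2g' - 2 = 4*(2*0 - 2) + 12
2g' - 2 = 4*(-2) + 12
2g' - 2 = -8 + 12 = 4
2g' = 6
g' = 3

3


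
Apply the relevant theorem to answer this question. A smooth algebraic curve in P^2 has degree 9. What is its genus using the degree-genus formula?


Using the genus formula for smooth plane curves:
g = (d-1)(d-2)/2
g = (9-1)(9-2)/2
g = 8*7/2
g = 56/2 = 28

28


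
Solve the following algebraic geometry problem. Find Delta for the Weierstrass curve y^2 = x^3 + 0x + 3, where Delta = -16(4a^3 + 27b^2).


Compute each component:
4a^3 = 4*0^3 = 4*0 = 0
27b^2 = 27*3^2 = 27*9 = 243
4a^3 + 27b^2 = 0 + 243 = 243
Delta = -16*243 = -3888

-3888


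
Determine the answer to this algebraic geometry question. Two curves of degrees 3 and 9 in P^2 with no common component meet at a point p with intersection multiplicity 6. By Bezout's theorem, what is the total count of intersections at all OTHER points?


By Bezout's theorem, the total intersection number is d1 * d2.
Total = 3 * 9 = 27
Intersection multiplicity at p = 6
Remaining intersections = 27 - 6 = 21

21


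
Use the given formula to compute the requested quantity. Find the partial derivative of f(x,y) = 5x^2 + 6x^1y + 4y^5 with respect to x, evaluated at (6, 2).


df/dx = 2*5*x^1 + 1*6*x^0*y
At (6,2): 2*5*6^1 + 1*6*6^0*2
= 60 + 12
= 72

72


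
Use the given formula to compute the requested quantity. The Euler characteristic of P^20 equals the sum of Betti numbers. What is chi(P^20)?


The complex projective space P^20 has one cell in each even real dimension 0, 2, ..., 40.
The cohomology groups are H^{2k}(P^20) = Z for k = 0,...,20, and 0 otherwise.
Euler characteristic = sum of Betti numbers = 1 per even-dimensional cohomology group.
chi(P^20) = 20 + 1 = 21

21


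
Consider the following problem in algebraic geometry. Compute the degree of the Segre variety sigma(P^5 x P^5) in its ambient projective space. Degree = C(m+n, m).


The degree of the Segre variety P^5 x P^5 is C(m+n, m).
= C(10, 5)
= 252

252


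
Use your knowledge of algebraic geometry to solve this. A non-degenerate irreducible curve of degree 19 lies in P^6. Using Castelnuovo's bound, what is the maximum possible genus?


Castelnuovo's bound: write d - 1 = m(r-1) + epsilon with 0 <= epsilon < r-1.
d - 1 = 19 - 1 = 18
r - 1 = 6 - 1 = 5
18 = 3*5 + 3, so m = 3, epsilon = 3
pi(d, r) = m(m-1)(r-1)/2 + m*epsilon
= 3*2*5/2 + 3*3
= 30/2 + 9
= 15 + 9 = 24

24


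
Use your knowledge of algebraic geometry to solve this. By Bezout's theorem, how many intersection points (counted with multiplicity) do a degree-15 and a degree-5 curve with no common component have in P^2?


Bezout's theorem states the intersection count equals the product of degrees.
Intersection count = 15 * 5 = 75

75


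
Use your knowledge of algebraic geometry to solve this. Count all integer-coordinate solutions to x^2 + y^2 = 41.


Systematically check integer values of x where x^2 <= 41.
For each valid x, check if 41 - x^2 is a perfect square.
x=4: 41 - 16 = 25, sqrt = 5 (valid)
x=5: 41 - 25 = 16, sqrt = 4 (valid)
Total integer solutions found: 8

8


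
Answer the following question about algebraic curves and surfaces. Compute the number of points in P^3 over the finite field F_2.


P^3(F_2) has (q^(n+1) - 1)/(q - 1) points.
= 2^3 + 2^2 + 2^1 + 2^0
= 8 + 4 + 2 + 1
= 15

15


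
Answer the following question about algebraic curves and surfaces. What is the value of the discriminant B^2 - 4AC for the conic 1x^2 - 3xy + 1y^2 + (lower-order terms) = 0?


The discriminant of a conic Ax^2 + Bxy + Cy^2 + ... = 0 is B^2 - 4AC.
B^2 = (-3)^2 = 9
4AC = 4*1*1 = 4
Discriminant = 9 - 4 = 5

5


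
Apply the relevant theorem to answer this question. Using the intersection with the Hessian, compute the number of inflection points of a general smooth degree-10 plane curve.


For a general smooth plane curve C of degree d, the inflection points are
the intersection of C with its Hessian curve, which has degree 3(d-2).
By Bezout, the total intersection number is d * 3(d-2) = 10 * 24 = 240.
For a general curve every flex is ordinary, so each contributes
multiplicity 1 to C·Hess(C), and the number of distinct inflection
points is 3d(d-2).
Inflection points = 3*10*(10-2) = 3*10*8 = 240

240


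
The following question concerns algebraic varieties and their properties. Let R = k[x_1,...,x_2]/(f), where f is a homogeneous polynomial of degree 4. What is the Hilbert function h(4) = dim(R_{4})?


For R = k[x_1,...,x_n]/(f) with f homogeneous of degree e:
The Hilbert series is (1 - t^e)/(1 - t)^n.
So h(d) = C(d+n-1, n-1) - C(d-e+n-1, n-1) for d >= e.
With n=2, e=4, d=4:
C(4+2-1, 2-1) = C(5, 1) = 5
C(4-4+2-1, 2-1) = C(1, 1) = 1
h(4) = 5 - 1 = 4

4


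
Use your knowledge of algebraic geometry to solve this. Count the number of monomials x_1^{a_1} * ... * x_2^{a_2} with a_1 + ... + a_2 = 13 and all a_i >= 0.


The number of degree-13 monomials in 2 variables is C(d+n-1, n-1).
= C(13+2-1, 2-1) = C(14, 1)
= 14

14


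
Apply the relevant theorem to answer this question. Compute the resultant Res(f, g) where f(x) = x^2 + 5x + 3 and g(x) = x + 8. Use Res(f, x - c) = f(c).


For Res(f, x - c), we evaluate f at x = c.
f(-8) = (-8)^2 + 5*(-8) + 3
= 64 - 40 + 3
= 24 + 3 = 27
Res(f, g) = 27

27


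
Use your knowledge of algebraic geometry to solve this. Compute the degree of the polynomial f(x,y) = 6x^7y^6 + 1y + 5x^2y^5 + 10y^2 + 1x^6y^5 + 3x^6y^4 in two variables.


Examine each term for its total degree (sum of exponents).
  Term '6x^7y^6' has total degree 7+6 = 13.
  Term '1y' has total degree 0+1 = 1.
  Term '5x^2y^5' has total degree 2+5 = 7.
  Term '10y^2' has total degree 0+2 = 2.
  Term '1x^6y^5' has total degree 6+5 = 11.
  Term '3x^6y^4' has total degree 6+4 = 10.
The maximum total degree among all terms is 13.

13


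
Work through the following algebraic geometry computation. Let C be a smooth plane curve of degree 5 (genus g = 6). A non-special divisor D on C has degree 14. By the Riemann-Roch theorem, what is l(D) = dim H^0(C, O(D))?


First, compute the genus of a smooth plane curve of degree 5:
g = (d-1)(d-2)/2 = (5-1)(5-2)/2 = 6
For a non-special divisor D (i.e., h^1(D) = 0), Riemann-Roch gives:
l(D) = deg(D) - g + 1
Since deg(D) = 14 >= 2g - 1 = 11, D is non-special.
l(D) = 14 - 6 + 1 = 9

9


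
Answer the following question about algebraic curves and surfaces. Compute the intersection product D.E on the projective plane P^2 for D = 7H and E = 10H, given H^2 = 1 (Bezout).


Using bilinearity of the intersection pairing on the projective plane P^2:
(aH).(bH) = ab * (H.H)
We have H^2 = 1 (Bezout).
D.E = (7H).(10H) = 7*10*1
= 70*1
= 70

70


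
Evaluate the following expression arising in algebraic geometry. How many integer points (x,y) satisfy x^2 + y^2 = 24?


Systematically check integer values of x where x^2 <= 24.
For each valid x, check if 24 - x^2 is a perfect square.
Total integer solutions found: 0

0


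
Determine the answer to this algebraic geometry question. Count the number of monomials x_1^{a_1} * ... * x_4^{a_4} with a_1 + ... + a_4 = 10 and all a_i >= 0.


The number of degree-10 monomials in 4 variables is C(d+n-1, n-1).
= C(10+4-1, 4-1) = C(13, 3)
= 286

286


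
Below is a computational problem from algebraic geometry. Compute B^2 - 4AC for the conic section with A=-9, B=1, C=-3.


The discriminant of a conic Ax^2 + Bxy + Cy^2 + ... = 0 is B^2 - 4AC.
B^2 = 1^2 = 1
4AC = 4*(-9)*(-3) = 108
Discriminant = 1 - 108 = -107

-107


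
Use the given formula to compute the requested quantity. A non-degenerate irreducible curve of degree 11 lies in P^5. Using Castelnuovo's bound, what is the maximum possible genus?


Castelnuovo's bound: write d - 1 = m(r-1) + epsilon with 0 <= epsilon < r-1.
d - 1 = 11 - 1 = 10
r - 1 = 5 - 1 = 4
10 = 2*4 + 2, so m = 2, epsilon = 2
pi(d, r) = m(m-1)(r-1)/2 + m*epsilon
= 2*1*4/2 + 2*2
= 8/2 + 4
= 4 + 4 = 8

8


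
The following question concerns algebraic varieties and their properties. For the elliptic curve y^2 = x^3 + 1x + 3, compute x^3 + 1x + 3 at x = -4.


Compute x^3 + 1x + 3 at x = -4:
x^3 = (-4)^3 = -64
1*x = 1*(-4) = -4
Sum: -64 - 4 + 3 = -65

-65
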